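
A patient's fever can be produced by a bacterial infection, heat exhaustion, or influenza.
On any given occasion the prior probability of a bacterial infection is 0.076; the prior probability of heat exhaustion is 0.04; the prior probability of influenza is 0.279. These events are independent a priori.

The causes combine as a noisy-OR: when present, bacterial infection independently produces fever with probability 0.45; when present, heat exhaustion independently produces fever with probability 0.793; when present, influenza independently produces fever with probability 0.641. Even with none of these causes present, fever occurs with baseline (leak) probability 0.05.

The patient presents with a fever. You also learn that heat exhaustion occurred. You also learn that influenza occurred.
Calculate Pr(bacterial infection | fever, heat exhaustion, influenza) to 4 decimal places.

Pr(bacterial infection | fever, heat exhaustion, influenza) ≈ 0.0784

Under noisy-OR, P(fever | causes) = 1 − (1−0.05)·∏(1−qᵢ) over the active causes.
Enumerate both values of bacterial infection and weight by the priors:
  P(fever | heat exhaustion, influenza) = 0.929403·0.924 + 0.961171·0.076
        = 0.858768 + 0.073049 = 0.931817
Configurations with bacterial infection contribute 0.073049, so
  P(bacterial infection | fever, heat exhaustion, influenza) = 0.073049 / 0.931817 ≈ 0.0784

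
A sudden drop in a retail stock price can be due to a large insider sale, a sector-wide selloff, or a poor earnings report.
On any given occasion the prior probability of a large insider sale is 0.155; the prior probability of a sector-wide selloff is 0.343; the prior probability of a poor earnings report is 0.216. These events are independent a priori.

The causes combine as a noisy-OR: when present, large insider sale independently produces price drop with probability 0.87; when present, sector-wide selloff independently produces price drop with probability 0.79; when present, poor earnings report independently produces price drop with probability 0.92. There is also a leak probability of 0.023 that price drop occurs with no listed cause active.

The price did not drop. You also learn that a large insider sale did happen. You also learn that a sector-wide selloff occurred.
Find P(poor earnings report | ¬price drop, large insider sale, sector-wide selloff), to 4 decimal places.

P(poor earnings report | ¬price drop, large insider sale, sector-wide selloff) ≈ 0.0216

Under noisy-OR, P(price drop | causes) = 1 − (1−0.023)·∏(1−qᵢ) over the active causes.
P(¬price drop | large insider sale, sector-wide selloff) = 0.026672*0.784 + 0.002134*0.216 = 0.020911 + 0.000461 = 0.021372
The poor earnings report-present share is 0.002134*0.216 = 0.000461.
P(poor earnings report | ¬price drop, large insider sale, sector-wide selloff) = 0.000461 / 0.021372 ≈ 0.0216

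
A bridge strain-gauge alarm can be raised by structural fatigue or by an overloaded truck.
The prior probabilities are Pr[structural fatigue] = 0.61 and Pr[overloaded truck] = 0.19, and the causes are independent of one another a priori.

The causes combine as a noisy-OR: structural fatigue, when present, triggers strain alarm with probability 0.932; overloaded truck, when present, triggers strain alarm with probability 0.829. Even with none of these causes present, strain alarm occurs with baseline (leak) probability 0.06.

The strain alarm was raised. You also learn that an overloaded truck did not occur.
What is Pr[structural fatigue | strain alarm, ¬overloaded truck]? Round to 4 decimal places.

Pr[structural fatigue | strain alarm, ¬overloaded truck] ≈ 0.9606

Under noisy-OR, P(strain alarm | causes) = 1 − (1−0.06)·∏(1−qᵢ) over the active causes.
P(strain alarm | ¬overloaded truck) = 0.06×0.39 + 0.93608×0.61 = 0.023400 + 0.571009 = 0.594409
The structural fatigue-present share is 0.93608×0.61 = 0.571009.
So P(structural fatigue | strain alarm, ¬overloaded truck) = 0.571009/0.594409 ≈ 0.9606.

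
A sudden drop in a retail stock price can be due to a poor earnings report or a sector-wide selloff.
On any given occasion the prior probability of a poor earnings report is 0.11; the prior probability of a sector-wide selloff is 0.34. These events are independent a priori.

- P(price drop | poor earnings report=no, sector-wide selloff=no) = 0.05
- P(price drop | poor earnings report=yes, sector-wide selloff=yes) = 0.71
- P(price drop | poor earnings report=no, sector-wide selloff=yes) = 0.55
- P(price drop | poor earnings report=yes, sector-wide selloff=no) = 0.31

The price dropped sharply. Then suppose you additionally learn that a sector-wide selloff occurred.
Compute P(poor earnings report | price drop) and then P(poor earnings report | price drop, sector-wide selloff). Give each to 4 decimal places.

Enumerate the 4 (poor earnings report, sector-wide selloff) configurations and weight by the priors:
  P(price drop) = 0.05·0.89·0.66 + 0.55·0.89·0.34 + 0.31·0.11·0.66 + 0.71·0.11·0.34
        = 0.029370 + 0.166430 + 0.022506 + 0.026554 = 0.244860
Keeping only the poor earnings report-present terms gives 0.049060, so
  P(poor earnings report | price drop) = 0.049060 / 0.244860 ≈ 0.2004

Now condition on the additional information:
P(price drop | sector-wide selloff) = 0.55·0.89 + 0.71·0.11 = 0.489500 + 0.078100 = 0.567600
The poor earnings report-present share is 0.71·0.11 = 0.078100.
P(poor earnings report | price drop, sector-wide selloff) = 0.078100 / 0.567600 ≈ 0.1376
This is intercausal reasoning (explaining away): once sector-wide selloff accounts for the price drop, poor earnings report becomes less likely.

P(poor earnings report | price drop) ≈ 0.2004; P(poor earnings report | price drop, sector-wide selloff) ≈ 0.1376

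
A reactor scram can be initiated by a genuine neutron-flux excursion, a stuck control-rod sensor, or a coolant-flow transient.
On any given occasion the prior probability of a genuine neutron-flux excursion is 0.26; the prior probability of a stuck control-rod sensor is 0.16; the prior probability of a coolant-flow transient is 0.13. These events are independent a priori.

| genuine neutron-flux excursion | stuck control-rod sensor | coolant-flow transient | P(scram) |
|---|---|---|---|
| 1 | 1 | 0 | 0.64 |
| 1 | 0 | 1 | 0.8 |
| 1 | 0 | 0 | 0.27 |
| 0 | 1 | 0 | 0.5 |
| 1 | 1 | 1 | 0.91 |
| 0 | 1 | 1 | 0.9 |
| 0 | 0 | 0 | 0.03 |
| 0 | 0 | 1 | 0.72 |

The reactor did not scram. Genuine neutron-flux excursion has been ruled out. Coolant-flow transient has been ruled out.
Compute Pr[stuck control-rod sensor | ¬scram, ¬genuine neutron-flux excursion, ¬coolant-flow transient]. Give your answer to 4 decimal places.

Enumerate both values of stuck control-rod sensor and weight by the priors:
  P(¬scram | ¬genuine neutron-flux excursion, ¬coolant-flow transient) = 0.97×0.84 + 0.5×0.16
        = 0.814800 + 0.080000 = 0.894800
Configurations with stuck control-rod sensor contribute 0.080000, so
  P(stuck control-rod sensor | ¬scram, ¬genuine neutron-flux excursion, ¬coolant-flow transient) = 0.080000 / 0.894800 ≈ 0.0894

Pr[stuck control-rod sensor | ¬scram, ¬genuine neutron-flux excursion, ¬coolant-flow transient] ≈ 0.0894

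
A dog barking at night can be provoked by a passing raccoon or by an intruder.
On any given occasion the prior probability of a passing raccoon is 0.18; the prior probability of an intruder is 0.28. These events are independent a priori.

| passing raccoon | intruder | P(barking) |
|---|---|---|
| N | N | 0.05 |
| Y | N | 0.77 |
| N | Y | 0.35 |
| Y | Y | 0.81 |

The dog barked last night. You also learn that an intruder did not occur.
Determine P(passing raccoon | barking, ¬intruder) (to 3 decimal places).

P(passing raccoon | barking, ¬intruder) ≈ 0.772

Sum P(barking|·) weighted by the priors over both values of passing raccoon:
  P(barking | ¬intruder) = 0.05×0.82 + 0.77×0.18
        = 0.041000 + 0.138600 = 0.179600
Configurations with passing raccoon contribute 0.138600, so
  P(passing raccoon | barking, ¬intruder) = 0.138600 / 0.179600 ≈ 0.772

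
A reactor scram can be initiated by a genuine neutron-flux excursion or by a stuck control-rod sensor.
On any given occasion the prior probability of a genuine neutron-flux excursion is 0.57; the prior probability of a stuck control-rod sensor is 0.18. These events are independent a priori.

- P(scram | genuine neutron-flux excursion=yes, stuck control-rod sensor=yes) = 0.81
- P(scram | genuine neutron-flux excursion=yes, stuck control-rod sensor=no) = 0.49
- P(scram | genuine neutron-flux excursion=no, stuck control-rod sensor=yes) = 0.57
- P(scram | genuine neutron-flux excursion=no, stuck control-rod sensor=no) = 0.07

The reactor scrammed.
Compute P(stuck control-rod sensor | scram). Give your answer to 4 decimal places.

P(stuck control-rod sensor | scram) ≈ 0.3340

P(scram) = 0.07*0.43*0.82 + 0.57*0.43*0.18 + 0.49*0.57*0.82 + 0.81*0.57*0.18 = 0.024682 + 0.044118 + 0.229026 + 0.083106 = 0.380932
The stuck control-rod sensor-present share is 0.044118 + 0.083106 = 0.127224.
Hence the posterior is 0.127224/0.380932 ≈ 0.3340.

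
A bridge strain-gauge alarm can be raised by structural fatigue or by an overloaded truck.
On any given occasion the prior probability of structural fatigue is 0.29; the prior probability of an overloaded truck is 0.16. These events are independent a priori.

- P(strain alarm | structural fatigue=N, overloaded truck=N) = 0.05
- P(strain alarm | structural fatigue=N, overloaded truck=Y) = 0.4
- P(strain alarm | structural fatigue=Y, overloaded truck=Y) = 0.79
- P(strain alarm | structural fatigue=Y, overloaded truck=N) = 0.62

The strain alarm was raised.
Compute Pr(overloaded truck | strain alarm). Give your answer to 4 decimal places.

For the numerator, keep only overloaded truck=true terms: 0.045440 + 0.036656 = 0.082096
Denominator P(strain alarm): 0.05×0.71×0.84 + 0.4×0.71×0.16 + 0.62×0.29×0.84 + 0.79×0.29×0.16 = 0.262948
Posterior = 0.082096 / 0.262948 ≈ 0.3122

Pr(overloaded truck | strain alarm) ≈ 0.3122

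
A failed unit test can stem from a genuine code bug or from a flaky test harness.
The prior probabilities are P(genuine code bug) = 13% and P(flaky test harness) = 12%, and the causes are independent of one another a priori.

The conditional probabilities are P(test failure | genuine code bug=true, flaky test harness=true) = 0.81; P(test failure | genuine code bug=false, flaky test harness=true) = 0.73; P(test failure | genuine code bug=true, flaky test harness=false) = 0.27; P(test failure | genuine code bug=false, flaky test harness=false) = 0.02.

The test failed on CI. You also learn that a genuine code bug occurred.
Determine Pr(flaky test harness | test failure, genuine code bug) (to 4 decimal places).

Pr(flaky test harness | test failure, genuine code bug) ≈ 0.2903

Numerator (weight on configurations with flaky test harness): 0.81*0.12 = 0.097200
Denominator P(test failure | genuine code bug): 0.27*0.88 + 0.81*0.12 = 0.334800
P(flaky test harness | test failure, genuine code bug) = 0.097200/0.334800 ≈ 0.2903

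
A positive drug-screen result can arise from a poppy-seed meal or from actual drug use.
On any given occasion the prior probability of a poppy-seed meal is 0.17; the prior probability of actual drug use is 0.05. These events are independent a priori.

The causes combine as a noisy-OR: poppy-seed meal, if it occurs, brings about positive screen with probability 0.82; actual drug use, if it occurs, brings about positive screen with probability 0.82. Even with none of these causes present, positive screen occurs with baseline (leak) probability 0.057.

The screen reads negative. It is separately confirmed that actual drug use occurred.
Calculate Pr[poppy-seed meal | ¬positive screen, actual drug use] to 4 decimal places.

Under noisy-OR, P(positive screen | causes) = 1 − (1−0.057)·∏(1−qᵢ) over the active causes.
By total probability over both values of poppy-seed meal:
  P(¬positive screen | actual drug use) = 0.16974·0.83 + 0.030553·0.17
        = 0.140884 + 0.005194 = 0.146078
Keeping only the poppy-seed meal-present terms gives 0.005194, so
  P(poppy-seed meal | ¬positive screen, actual drug use) = 0.005194 / 0.146078 ≈ 0.0356

Pr[poppy-seed meal | ¬positive screen, actual drug use] ≈ 0.0356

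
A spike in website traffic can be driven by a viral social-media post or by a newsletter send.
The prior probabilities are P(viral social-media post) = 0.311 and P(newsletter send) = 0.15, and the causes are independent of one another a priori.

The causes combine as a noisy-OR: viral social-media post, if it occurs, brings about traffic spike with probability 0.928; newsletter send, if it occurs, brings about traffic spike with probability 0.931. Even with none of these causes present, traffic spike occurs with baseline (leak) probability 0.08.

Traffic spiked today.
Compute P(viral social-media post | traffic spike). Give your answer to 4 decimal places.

Under noisy-OR, P(traffic spike | causes) = 1 − (1−0.08)·∏(1−qᵢ) over the active causes.
Numerator (weight on configurations with viral social-media post): 0.246839 + 0.046437 = 0.293276
The normalizing constant is 0.08×0.689×0.85 + 0.93652×0.689×0.15 + 0.93376×0.311×0.85 + 0.995429×0.311×0.15 = 0.436917
Posterior = 0.293276 / 0.436917 ≈ 0.6712

P(viral social-media post | traffic spike) ≈ 0.6712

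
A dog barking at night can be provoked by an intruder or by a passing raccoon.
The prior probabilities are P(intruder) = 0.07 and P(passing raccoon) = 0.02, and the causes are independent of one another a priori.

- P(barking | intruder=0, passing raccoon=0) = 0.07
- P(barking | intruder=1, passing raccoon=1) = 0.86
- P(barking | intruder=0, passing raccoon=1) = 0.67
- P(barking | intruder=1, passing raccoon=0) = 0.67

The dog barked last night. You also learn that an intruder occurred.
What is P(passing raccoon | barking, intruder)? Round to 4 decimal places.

P(passing raccoon | barking, intruder) ≈ 0.0255

Enumerate both values of passing raccoon and weight by the priors:
  P(barking | intruder) = 0.67*0.98 + 0.86*0.02
        = 0.656600 + 0.017200 = 0.673800
Keeping only the passing raccoon-present terms gives 0.017200, so
  P(passing raccoon | barking, intruder) = 0.017200 / 0.673800 ≈ 0.0255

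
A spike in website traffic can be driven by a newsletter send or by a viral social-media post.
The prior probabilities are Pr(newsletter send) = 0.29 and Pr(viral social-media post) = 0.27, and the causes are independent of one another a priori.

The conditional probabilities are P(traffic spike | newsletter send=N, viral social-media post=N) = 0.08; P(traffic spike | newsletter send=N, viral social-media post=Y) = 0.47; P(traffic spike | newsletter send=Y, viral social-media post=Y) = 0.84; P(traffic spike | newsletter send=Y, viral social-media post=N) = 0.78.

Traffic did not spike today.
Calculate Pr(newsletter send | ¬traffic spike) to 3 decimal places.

Enumerate the 4 (newsletter send, viral social-media post) configurations and weight by the priors:
  P(¬traffic spike) = 0.92×0.71×0.73 + 0.53×0.71×0.27 + 0.22×0.29×0.73 + 0.16×0.29×0.27
        = 0.476836 + 0.101601 + 0.046574 + 0.012528 = 0.637539
Configurations with newsletter send contribute 0.059102, so
  P(newsletter send | ¬traffic spike) = 0.059102 / 0.637539 ≈ 0.093

Pr(newsletter send | ¬traffic spike) ≈ 0.093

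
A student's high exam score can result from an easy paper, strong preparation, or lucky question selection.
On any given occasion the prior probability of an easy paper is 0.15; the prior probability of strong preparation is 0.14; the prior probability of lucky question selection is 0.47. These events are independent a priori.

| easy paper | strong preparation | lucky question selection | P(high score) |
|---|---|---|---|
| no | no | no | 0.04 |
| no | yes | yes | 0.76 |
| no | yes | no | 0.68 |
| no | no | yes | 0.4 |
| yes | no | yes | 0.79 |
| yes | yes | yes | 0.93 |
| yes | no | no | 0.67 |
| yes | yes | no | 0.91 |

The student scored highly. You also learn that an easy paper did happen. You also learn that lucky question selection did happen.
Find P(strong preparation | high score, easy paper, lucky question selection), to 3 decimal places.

P(strong preparation | high score, easy paper, lucky question selection) ≈ 0.161

P(high score | easy paper, lucky question selection) = 0.79*0.86 + 0.93*0.14 = 0.679400 + 0.130200 = 0.809600
Restricting to configurations with strong preparation present: 0.93*0.14 = 0.130200.
So P(strong preparation | high score, easy paper, lucky question selection) = 0.130200/0.809600 ≈ 0.161.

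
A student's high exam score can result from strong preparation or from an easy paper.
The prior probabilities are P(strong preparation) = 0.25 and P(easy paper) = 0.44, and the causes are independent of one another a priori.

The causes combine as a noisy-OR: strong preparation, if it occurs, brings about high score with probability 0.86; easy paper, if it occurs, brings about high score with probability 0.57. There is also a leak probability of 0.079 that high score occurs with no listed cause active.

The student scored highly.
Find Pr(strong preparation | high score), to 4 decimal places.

Under noisy-OR, P(high score | causes) = 1 − (1−0.079)·∏(1−qᵢ) over the active causes.
Enumerate the 4 (strong preparation, easy paper) configurations and weight by the priors:
  P(high score) = 0.079×0.75×0.56 + 0.60397×0.75×0.44 + 0.87106×0.25×0.56 + 0.944556×0.25×0.44
        = 0.033180 + 0.199310 + 0.121948 + 0.103901 = 0.458339
The terms with strong preparation present sum to 0.225849, so
  P(strong preparation | high score) = 0.225849 / 0.458339 ≈ 0.4928

Pr(strong preparation | high score) ≈ 0.4928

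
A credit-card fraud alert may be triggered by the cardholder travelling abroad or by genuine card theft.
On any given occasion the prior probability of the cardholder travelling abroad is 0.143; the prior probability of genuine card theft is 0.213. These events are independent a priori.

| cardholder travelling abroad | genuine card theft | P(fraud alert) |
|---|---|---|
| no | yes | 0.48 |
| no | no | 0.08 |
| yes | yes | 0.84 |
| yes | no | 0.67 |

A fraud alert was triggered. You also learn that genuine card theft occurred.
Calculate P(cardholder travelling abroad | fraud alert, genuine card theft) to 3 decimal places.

By total probability over both values of cardholder travelling abroad:
  P(fraud alert | genuine card theft) = 0.48*0.857 + 0.84*0.143
        = 0.411360 + 0.120120 = 0.531480
Configurations with cardholder travelling abroad contribute 0.120120, so
  P(cardholder travelling abroad | fraud alert, genuine card theft) = 0.120120 / 0.531480 ≈ 0.226

P(cardholder travelling abroad | fraud alert, genuine card theft) ≈ 0.226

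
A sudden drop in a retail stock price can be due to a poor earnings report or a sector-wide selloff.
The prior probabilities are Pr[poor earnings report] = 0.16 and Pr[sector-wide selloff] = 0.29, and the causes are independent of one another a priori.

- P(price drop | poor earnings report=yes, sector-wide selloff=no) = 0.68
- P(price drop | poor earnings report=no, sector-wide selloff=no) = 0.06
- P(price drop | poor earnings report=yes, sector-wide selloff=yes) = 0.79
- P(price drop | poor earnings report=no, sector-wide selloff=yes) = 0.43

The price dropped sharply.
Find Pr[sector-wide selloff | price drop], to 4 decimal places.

Pr[sector-wide selloff | price drop] ≈ 0.5558

Enumerate the 4 (poor earnings report, sector-wide selloff) configurations and weight by the priors:
  P(price drop) = 0.06·0.84·0.71 + 0.43·0.84·0.29 + 0.68·0.16·0.71 + 0.79·0.16·0.29
        = 0.035784 + 0.104748 + 0.077248 + 0.036656 = 0.254436
The terms with sector-wide selloff present sum to 0.141404, so
  P(sector-wide selloff | price drop) = 0.141404 / 0.254436 ≈ 0.5558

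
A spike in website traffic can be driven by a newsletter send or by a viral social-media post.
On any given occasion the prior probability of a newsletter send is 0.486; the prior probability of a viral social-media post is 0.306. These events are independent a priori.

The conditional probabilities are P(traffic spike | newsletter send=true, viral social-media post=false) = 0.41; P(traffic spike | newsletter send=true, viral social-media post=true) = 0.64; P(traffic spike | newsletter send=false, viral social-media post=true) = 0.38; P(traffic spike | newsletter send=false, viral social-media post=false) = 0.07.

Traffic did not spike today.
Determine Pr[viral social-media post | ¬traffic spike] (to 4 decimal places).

Pr[viral social-media post | ¬traffic spike] ≈ 0.2216

Weight on viral social-media post=true, given the evidence: 0.097516 + 0.053538 = 0.151054
Normalizer over all consistent configurations: 0.93*0.514*0.694 + 0.62*0.514*0.306 + 0.59*0.486*0.694 + 0.36*0.486*0.306 = 0.681798
P(viral social-media post | ¬traffic spike) = 0.151054/0.681798 ≈ 0.2216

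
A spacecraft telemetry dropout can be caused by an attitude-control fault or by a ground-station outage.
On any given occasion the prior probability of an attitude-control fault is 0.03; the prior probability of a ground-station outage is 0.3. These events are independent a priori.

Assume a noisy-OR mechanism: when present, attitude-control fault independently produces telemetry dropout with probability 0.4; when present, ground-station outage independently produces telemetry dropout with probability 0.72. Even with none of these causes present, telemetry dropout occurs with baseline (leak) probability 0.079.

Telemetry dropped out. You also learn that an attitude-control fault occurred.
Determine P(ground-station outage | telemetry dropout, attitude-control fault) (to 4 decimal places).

Under noisy-OR, P(telemetry dropout | causes) = 1 − (1−0.079)·∏(1−qᵢ) over the active causes.
P(telemetry dropout | attitude-control fault) = 0.4474×0.7 + 0.845272×0.3 = 0.313180 + 0.253582 = 0.566762
The ground-station outage-present share is 0.845272×0.3 = 0.253582.
Hence the posterior is 0.253582/0.566762 ≈ 0.4474.

P(ground-station outage | telemetry dropout, attitude-control fault) ≈ 0.4474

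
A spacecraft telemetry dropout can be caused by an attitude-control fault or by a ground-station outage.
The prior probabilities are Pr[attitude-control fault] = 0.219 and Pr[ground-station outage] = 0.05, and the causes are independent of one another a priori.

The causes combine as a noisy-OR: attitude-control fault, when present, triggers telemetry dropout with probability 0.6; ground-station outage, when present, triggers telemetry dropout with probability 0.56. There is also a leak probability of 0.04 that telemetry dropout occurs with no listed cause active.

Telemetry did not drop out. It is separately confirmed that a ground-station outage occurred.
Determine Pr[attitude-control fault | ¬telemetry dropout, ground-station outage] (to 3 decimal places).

Under noisy-OR, P(telemetry dropout | causes) = 1 − (1−0.04)·∏(1−qᵢ) over the active causes.
Enumerate both values of attitude-control fault and weight by the priors:
  P(¬telemetry dropout | ground-station outage) = 0.4224×0.781 + 0.16896×0.219
        = 0.329894 + 0.037002 = 0.366896
Configurations with attitude-control fault contribute 0.037002, so
  P(attitude-control fault | ¬telemetry dropout, ground-station outage) = 0.037002 / 0.366896 ≈ 0.101

Pr[attitude-control fault | ¬telemetry dropout, ground-station outage] ≈ 0.101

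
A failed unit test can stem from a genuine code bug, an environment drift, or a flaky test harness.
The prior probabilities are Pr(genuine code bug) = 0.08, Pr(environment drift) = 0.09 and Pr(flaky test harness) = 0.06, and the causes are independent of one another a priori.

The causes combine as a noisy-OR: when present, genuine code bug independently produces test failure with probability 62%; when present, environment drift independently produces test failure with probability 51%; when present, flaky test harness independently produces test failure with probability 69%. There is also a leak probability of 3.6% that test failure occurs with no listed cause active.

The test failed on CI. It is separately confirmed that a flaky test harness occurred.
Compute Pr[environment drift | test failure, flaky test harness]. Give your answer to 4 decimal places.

Under noisy-OR, P(test failure | causes) = 1 − (1−0.036)·∏(1−qᵢ) over the active causes.
P(test failure | flaky test harness) = 0.70116*0.92*0.91 + 0.853568*0.92*0.09 + 0.886441*0.08*0.91 + 0.944356*0.08*0.09 = 0.587011 + 0.070675 + 0.064533 + 0.006799 = 0.729018
Restricting to configurations with environment drift present: 0.070675 + 0.006799 = 0.077474.
P(environment drift | test failure, flaky test harness) = 0.077474 / 0.729018 ≈ 0.1063

Pr[environment drift | test failure, flaky test harness] ≈ 0.1063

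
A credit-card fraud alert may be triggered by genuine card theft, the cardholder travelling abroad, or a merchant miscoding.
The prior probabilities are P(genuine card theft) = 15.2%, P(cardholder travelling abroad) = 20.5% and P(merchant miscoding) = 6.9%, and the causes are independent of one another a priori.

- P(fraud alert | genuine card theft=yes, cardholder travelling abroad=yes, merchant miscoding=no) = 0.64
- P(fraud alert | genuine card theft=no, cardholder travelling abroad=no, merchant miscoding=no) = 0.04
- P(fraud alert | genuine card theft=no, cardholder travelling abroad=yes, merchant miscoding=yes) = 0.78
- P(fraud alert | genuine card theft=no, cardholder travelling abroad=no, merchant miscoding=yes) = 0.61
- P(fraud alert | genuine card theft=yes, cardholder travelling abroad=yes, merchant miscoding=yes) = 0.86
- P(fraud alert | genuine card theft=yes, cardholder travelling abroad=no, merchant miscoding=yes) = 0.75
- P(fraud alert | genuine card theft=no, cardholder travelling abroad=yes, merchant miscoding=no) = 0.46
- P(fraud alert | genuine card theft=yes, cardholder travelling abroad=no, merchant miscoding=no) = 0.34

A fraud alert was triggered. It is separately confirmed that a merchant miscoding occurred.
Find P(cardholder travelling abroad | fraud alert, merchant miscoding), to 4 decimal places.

P(cardholder travelling abroad | fraud alert, merchant miscoding) ≈ 0.2445

Numerator (weight on configurations with cardholder travelling abroad): 0.135595 + 0.026798 = 0.162393
Denominator P(fraud alert | merchant miscoding): 0.61·0.848·0.795 + 0.78·0.848·0.205 + 0.75·0.152·0.795 + 0.86·0.152·0.205 = 0.664261
P(cardholder travelling abroad | fraud alert, merchant miscoding) = 0.162393/0.664261 ≈ 0.2445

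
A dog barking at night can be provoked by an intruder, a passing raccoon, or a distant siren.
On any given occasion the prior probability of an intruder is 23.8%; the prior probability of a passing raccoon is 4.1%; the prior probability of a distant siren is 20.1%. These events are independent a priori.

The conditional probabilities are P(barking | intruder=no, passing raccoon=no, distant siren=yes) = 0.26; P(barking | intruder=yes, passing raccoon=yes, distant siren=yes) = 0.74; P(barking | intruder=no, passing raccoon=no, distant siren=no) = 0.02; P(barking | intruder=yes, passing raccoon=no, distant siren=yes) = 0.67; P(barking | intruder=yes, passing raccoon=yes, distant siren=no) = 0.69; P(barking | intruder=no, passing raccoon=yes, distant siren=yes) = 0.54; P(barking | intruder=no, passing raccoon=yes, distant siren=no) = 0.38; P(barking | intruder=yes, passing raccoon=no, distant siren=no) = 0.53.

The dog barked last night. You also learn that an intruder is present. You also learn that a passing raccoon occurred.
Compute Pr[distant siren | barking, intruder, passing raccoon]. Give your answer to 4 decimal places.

Pr[distant siren | barking, intruder, passing raccoon] ≈ 0.2125

P(barking | intruder, passing raccoon) = 0.69*0.799 + 0.74*0.201 = 0.551310 + 0.148740 = 0.700050
The distant siren-present share is 0.74*0.201 = 0.148740.
So P(distant siren | barking, intruder, passing raccoon) = 0.148740/0.700050 ≈ 0.2125.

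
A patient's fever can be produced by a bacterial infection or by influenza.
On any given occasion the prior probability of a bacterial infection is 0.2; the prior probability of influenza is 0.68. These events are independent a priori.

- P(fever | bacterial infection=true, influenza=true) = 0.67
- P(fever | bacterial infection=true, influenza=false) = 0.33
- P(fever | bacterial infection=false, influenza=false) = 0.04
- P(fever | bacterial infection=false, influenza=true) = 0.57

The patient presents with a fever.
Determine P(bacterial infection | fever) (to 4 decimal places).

Enumerate the 4 (bacterial infection, influenza) configurations and weight by the priors:
  P(fever) = 0.04·0.8·0.32 + 0.57·0.8·0.68 + 0.33·0.2·0.32 + 0.67·0.2·0.68
        = 0.010240 + 0.310080 + 0.021120 + 0.091120 = 0.432560
The terms with bacterial infection present sum to 0.112240, so
  P(bacterial infection | fever) = 0.112240 / 0.432560 ≈ 0.2595

P(bacterial infection | fever) ≈ 0.2595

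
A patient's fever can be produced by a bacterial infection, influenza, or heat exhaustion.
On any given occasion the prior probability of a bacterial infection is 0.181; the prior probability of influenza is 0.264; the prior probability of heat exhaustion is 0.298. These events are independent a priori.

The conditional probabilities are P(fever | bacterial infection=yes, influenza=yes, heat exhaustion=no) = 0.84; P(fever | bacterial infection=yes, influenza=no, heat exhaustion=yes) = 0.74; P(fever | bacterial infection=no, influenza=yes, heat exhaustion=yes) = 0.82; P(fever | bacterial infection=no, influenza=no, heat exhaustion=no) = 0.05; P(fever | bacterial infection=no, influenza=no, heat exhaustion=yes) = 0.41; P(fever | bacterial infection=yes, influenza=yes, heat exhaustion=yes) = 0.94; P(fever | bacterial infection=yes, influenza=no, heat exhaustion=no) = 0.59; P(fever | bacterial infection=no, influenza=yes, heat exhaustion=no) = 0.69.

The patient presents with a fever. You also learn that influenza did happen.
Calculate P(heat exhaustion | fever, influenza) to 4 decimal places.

P(fever | influenza) = 0.69*0.819*0.702 + 0.82*0.819*0.298 + 0.84*0.181*0.702 + 0.94*0.181*0.298 = 0.396707 + 0.200131 + 0.106732 + 0.050702 = 0.754272
Of this, 0.250833 comes from 0.200131 + 0.050702 (the heat exhaustion=true cases).
Hence the posterior is 0.250833/0.754272 ≈ 0.3325.

P(heat exhaustion | fever, influenza) ≈ 0.3325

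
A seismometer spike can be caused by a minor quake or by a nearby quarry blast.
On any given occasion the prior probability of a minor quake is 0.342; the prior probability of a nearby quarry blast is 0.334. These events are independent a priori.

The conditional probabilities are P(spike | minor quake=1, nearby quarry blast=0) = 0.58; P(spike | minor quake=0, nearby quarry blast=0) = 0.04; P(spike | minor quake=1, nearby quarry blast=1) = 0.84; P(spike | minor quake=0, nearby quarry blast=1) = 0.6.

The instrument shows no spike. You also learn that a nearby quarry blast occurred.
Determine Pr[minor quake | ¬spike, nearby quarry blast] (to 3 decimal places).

Pr[minor quake | ¬spike, nearby quarry blast] ≈ 0.172

P(¬spike | nearby quarry blast) = 0.4×0.658 + 0.16×0.342 = 0.263200 + 0.054720 = 0.317920
Of this, 0.054720 comes from 0.16×0.342 (the minor quake=true cases).
So P(minor quake | ¬spike, nearby quarry blast) = 0.054720/0.317920 ≈ 0.172.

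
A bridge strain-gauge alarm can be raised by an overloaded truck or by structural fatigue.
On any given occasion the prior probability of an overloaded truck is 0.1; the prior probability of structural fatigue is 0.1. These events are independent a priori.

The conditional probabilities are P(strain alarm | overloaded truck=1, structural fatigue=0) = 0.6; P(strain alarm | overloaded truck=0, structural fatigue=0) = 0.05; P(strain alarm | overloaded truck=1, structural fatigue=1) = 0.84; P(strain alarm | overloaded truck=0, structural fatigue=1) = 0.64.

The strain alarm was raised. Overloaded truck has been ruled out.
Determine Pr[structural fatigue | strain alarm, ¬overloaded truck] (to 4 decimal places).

Pr[structural fatigue | strain alarm, ¬overloaded truck] ≈ 0.5872

Sum P(strain alarm|·) weighted by the priors over both values of structural fatigue:
  P(strain alarm | ¬overloaded truck) = 0.05*0.9 + 0.64*0.1
        = 0.045000 + 0.064000 = 0.109000
The terms with structural fatigue present sum to 0.064000, so
  P(structural fatigue | strain alarm, ¬overloaded truck) = 0.064000 / 0.109000 ≈ 0.5872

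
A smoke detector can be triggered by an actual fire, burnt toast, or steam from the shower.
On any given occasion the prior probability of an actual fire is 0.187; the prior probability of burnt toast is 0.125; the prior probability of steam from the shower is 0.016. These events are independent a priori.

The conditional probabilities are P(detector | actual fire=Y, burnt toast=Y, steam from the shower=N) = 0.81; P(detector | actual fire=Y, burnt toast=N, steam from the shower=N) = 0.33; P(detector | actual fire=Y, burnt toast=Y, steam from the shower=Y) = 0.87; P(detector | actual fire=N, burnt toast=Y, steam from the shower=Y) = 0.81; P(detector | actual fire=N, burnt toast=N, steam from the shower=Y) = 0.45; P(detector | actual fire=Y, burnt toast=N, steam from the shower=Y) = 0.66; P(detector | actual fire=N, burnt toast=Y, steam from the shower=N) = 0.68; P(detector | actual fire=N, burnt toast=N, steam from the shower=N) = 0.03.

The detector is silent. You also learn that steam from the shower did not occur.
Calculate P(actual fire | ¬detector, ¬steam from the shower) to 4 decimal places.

Sum P(¬detector|·) weighted by the priors over the 4 (actual fire, burnt toast) configurations:
  P(¬detector | ¬steam from the shower) = 0.97·0.813·0.875 + 0.32·0.813·0.125 + 0.67·0.187·0.875 + 0.19·0.187·0.125
        = 0.690034 + 0.032520 + 0.109629 + 0.004441 = 0.836624
Keeping only the actual fire-present terms gives 0.114070, so
  P(actual fire | ¬detector, ¬steam from the shower) = 0.114070 / 0.836624 ≈ 0.1363

P(actual fire | ¬detector, ¬steam from the shower) ≈ 0.1363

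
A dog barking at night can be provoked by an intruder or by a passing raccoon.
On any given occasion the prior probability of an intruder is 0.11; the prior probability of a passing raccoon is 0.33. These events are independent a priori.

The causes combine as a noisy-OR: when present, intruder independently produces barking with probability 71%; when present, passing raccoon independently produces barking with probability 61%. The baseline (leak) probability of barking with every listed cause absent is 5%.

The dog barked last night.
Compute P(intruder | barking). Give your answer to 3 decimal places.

P(intruder | barking) ≈ 0.286

Under noisy-OR, P(barking | causes) = 1 − (1−0.05)·∏(1−qᵢ) over the active causes.
Enumerate the 4 (intruder, passing raccoon) configurations and weight by the priors:
  P(barking) = 0.05*0.89*0.67 + 0.6295*0.89*0.33 + 0.7245*0.11*0.67 + 0.892555*0.11*0.33
        = 0.029815 + 0.184884 + 0.053396 + 0.032400 = 0.300495
Keeping only the intruder-present terms gives 0.085796, so
  P(intruder | barking) = 0.085796 / 0.300495 ≈ 0.286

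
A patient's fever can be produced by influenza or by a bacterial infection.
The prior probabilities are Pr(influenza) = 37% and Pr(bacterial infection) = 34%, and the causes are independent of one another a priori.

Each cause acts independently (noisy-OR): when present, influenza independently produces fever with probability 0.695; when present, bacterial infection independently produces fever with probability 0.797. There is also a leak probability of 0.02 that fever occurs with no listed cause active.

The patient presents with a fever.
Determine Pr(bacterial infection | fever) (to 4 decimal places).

Pr(bacterial infection | fever) ≈ 0.6174

Under noisy-OR, P(fever | causes) = 1 − (1−0.02)·∏(1−qᵢ) over the active causes.
P(fever) = 0.02×0.63×0.66 + 0.80106×0.63×0.34 + 0.7011×0.37×0.66 + 0.939323×0.37×0.34 = 0.008316 + 0.171587 + 0.171209 + 0.118167 = 0.469279
The bacterial infection-present share is 0.171587 + 0.118167 = 0.289754.
P(bacterial infection | fever) = 0.289754 / 0.469279 ≈ 0.6174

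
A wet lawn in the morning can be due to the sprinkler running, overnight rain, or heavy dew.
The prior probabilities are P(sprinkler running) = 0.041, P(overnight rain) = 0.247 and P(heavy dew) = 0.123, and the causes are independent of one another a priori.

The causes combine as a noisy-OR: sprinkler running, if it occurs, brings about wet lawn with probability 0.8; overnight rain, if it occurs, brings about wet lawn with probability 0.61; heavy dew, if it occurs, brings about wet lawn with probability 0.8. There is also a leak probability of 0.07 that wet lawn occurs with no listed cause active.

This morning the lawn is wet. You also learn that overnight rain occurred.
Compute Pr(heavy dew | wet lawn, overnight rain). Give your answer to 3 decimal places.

Under noisy-OR, P(wet lawn | causes) = 1 − (1−0.07)·∏(1−qᵢ) over the active causes.
Enumerate the 4 (sprinkler running, heavy dew) configurations and weight by the priors:
  P(wet lawn | overnight rain) = 0.6373·0.959·0.877 + 0.92746·0.959·0.123 + 0.92746·0.041·0.877 + 0.985492·0.041·0.123
        = 0.535997 + 0.109400 + 0.033349 + 0.004970 = 0.683716
Keeping only the heavy dew-present terms gives 0.114370, so
  P(heavy dew | wet lawn, overnight rain) = 0.114370 / 0.683716 ≈ 0.167

Pr(heavy dew | wet lawn, overnight rain) ≈ 0.167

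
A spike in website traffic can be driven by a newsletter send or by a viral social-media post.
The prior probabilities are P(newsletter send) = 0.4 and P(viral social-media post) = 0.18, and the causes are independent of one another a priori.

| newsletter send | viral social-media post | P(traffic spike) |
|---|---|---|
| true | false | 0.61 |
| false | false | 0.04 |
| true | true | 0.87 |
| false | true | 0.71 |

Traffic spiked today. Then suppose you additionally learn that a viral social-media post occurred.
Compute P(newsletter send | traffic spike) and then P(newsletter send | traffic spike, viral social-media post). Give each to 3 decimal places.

Enumerate the 4 (newsletter send, viral social-media post) configurations and weight by the priors:
  P(traffic spike) = 0.04×0.6×0.82 + 0.71×0.6×0.18 + 0.61×0.4×0.82 + 0.87×0.4×0.18
        = 0.019680 + 0.076680 + 0.200080 + 0.062640 = 0.359080
Keeping only the newsletter send-present terms gives 0.262720, so
  P(newsletter send | traffic spike) = 0.262720 / 0.359080 ≈ 0.732

Now condition on the additional information:
Sum P(traffic spike|·) weighted by the priors over both values of newsletter send:
  P(traffic spike | viral social-media post) = 0.71·0.6 + 0.87·0.4
        = 0.426000 + 0.348000 = 0.774000
The terms with newsletter send present sum to 0.348000, so
  P(newsletter send | traffic spike, viral social-media post) = 0.348000 / 0.774000 ≈ 0.450
Conditioning on viral social-media post lowers the posterior on newsletter send: the classic explaining-away effect in a common-effect structure.

P(newsletter send | traffic spike) ≈ 0.732; P(newsletter send | traffic spike, viral social-media post) ≈ 0.450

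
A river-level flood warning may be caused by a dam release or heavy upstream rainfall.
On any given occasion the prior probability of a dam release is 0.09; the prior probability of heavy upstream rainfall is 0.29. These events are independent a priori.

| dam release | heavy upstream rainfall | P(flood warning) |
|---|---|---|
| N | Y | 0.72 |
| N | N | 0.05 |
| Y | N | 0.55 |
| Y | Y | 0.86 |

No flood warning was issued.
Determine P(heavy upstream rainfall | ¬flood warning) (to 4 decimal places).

By total probability over the 4 (dam release, heavy upstream rainfall) configurations:
  P(¬flood warning) = 0.95×0.91×0.71 + 0.28×0.91×0.29 + 0.45×0.09×0.71 + 0.14×0.09×0.29
        = 0.613795 + 0.073892 + 0.028755 + 0.003654 = 0.720096
Keeping only the heavy upstream rainfall-present terms gives 0.077546, so
  P(heavy upstream rainfall | ¬flood warning) = 0.077546 / 0.720096 ≈ 0.1077

P(heavy upstream rainfall | ¬flood warning) ≈ 0.1077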